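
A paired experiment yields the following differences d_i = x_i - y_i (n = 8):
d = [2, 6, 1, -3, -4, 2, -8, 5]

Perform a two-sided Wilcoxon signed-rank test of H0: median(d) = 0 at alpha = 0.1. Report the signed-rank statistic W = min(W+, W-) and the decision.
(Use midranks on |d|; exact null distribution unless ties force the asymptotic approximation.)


Step 1: Drop any zero differences (none here) and take |d_i|.
|d| = [2, 6, 1, 3, 4, 2, 8, 5]
Step 2: Midrank |d_i| (ties get averaged ranks).
ranks: |2|->2.5, |6|->7, |1|->1, |3|->4, |4|->5, |2|->2.5, |8|->8, |5|->6
Step 3: Attach original signs; sum ranks with positive sign and with negative sign.
W+ = 2.5 + 7 + 1 + 2.5 + 6 = 19
W- = 4 + 5 + 8 = 17
(Check: W+ + W- = 36 should equal n(n+1)/2 = 36.)
Step 4: Test statistic W = min(W+, W-) = 17.
Step 5: Ties in |d|, so use the tie-corrected normal approximation.
        E[W] = n(n+1)/4 = 8*9/4 = 18.
        Tie groups: |d|=2 (t=2); sum(t^3 - t) = 6.
        Var[W] = n(n+1)(2n+1)/24 - sum(t^3-t)/48 = 1224/24 - 6/48 = 50.875.
        z = (W - E[W]) / sqrt(Var[W]) = (17 - 18) / 7.1327 = -0.1402.
        Two-sided p = 2*Phi(z) = 0.888502.
Step 6: alpha = 0.1. fail to reject H0.

W+ = 19, W- = 17, W = min = 17, p = 0.888502, fail to reject H0.


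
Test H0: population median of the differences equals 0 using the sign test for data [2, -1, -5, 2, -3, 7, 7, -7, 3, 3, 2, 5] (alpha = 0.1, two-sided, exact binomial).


Step 1: Discard zero differences. Original n = 12; n_eff = number of nonzero differences = 12.
Nonzero differences (with sign): +2, -1, -5, +2, -3, +7, +7, -7, +3, +3, +2, +5
Step 2: Count signs: positive = 8, negative = 4.
Step 3: Under H0: P(positive) = 0.5, so the number of positives S ~ Bin(12, 0.5).
Step 4: Two-sided exact p-value = sum of Bin(12,0.5) probabilities at or below the observed probability = 0.387695.
Step 5: alpha = 0.1. fail to reject H0.

n_eff = 12, pos = 8, neg = 4, p = 0.387695, fail to reject H0.


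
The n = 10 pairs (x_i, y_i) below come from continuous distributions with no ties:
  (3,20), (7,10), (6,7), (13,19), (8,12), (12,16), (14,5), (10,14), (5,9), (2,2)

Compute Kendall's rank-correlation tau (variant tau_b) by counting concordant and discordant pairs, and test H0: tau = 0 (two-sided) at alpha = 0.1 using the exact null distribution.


Step 1: Enumerate the 45 unordered pairs (i,j) with i<j and classify each by sign(x_j-x_i) * sign(y_j-y_i).
  (1,2):dx=+4,dy=-10->D; (1,3):dx=+3,dy=-13->D; (1,4):dx=+10,dy=-1->D; (1,5):dx=+5,dy=-8->D
  (1,6):dx=+9,dy=-4->D; (1,7):dx=+11,dy=-15->D; (1,8):dx=+7,dy=-6->D; (1,9):dx=+2,dy=-11->D
  (1,10):dx=-1,dy=-18->C; (2,3):dx=-1,dy=-3->C; (2,4):dx=+6,dy=+9->C; (2,5):dx=+1,dy=+2->C
  (2,6):dx=+5,dy=+6->C; (2,7):dx=+7,dy=-5->D; (2,8):dx=+3,dy=+4->C; (2,9):dx=-2,dy=-1->C
  (2,10):dx=-5,dy=-8->C; (3,4):dx=+7,dy=+12->C; (3,5):dx=+2,dy=+5->C; (3,6):dx=+6,dy=+9->C
  (3,7):dx=+8,dy=-2->D; (3,8):dx=+4,dy=+7->C; (3,9):dx=-1,dy=+2->D; (3,10):dx=-4,dy=-5->C
  (4,5):dx=-5,dy=-7->C; (4,6):dx=-1,dy=-3->C; (4,7):dx=+1,dy=-14->D; (4,8):dx=-3,dy=-5->C
  (4,9):dx=-8,dy=-10->C; (4,10):dx=-11,dy=-17->C; (5,6):dx=+4,dy=+4->C; (5,7):dx=+6,dy=-7->D
  (5,8):dx=+2,dy=+2->C; (5,9):dx=-3,dy=-3->C; (5,10):dx=-6,dy=-10->C; (6,7):dx=+2,dy=-11->D
  (6,8):dx=-2,dy=-2->C; (6,9):dx=-7,dy=-7->C; (6,10):dx=-10,dy=-14->C; (7,8):dx=-4,dy=+9->D
  (7,9):dx=-9,dy=+4->D; (7,10):dx=-12,dy=-3->C; (8,9):dx=-5,dy=-5->C; (8,10):dx=-8,dy=-12->C
  (9,10):dx=-3,dy=-7->C
Step 2: C = 29, D = 16, total pairs = 45.
Step 3: tau = (C - D)/(n(n-1)/2) = (29 - 16)/45 = 0.288889.
Step 4: Exact two-sided p-value (enumerate n! = 3628800 permutations of y under H0): p = 0.291248.
Step 5: alpha = 0.1. fail to reject H0.

tau_b = 0.2889 (C=29, D=16), p = 0.291248, fail to reject H0.


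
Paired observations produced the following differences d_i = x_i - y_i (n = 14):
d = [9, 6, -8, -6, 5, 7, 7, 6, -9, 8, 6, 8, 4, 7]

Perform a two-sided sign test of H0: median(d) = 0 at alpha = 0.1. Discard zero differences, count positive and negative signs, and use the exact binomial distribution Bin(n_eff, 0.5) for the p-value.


Step 1: Discard zero differences. Original n = 14; n_eff = number of nonzero differences = 14.
Nonzero differences (with sign): +9, +6, -8, -6, +5, +7, +7, +6, -9, +8, +6, +8, +4, +7
Step 2: Count signs: positive = 11, negative = 3.
Step 3: Under H0: P(positive) = 0.5, so the number of positives S ~ Bin(14, 0.5).
Step 4: Two-sided exact p-value = sum of Bin(14,0.5) probabilities at or below the observed probability = 0.057373.
Step 5: alpha = 0.1. reject H0.

n_eff = 14, pos = 11, neg = 3, p = 0.057373, reject H0.


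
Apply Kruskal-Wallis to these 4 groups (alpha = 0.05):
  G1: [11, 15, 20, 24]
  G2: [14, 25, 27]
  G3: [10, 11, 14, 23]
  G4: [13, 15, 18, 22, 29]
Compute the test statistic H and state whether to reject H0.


Step 1: Combine all N = 16 observations and assign midranks.
sorted (value, group, rank): (10,G3,1), (11,G1,2.5), (11,G3,2.5), (13,G4,4), (14,G2,5.5), (14,G3,5.5), (15,G1,7.5), (15,G4,7.5), (18,G4,9), (20,G1,10), (22,G4,11), (23,G3,12), (24,G1,13), (25,G2,14), (27,G2,15), (29,G4,16)
Step 2: Sum ranks within each group.
R_1 = 33 (n_1 = 4)
R_2 = 34.5 (n_2 = 3)
R_3 = 21 (n_3 = 4)
R_4 = 47.5 (n_4 = 5)
Step 3: H = 12/(N(N+1)) * sum(R_i^2/n_i) - 3(N+1)
     = 12/(16*17) * (33^2/4 + 34.5^2/3 + 21^2/4 + 47.5^2/5) - 3*17
     = 0.044118 * 1230.5 - 51
     = 3.286765.
Step 4: Ties present; correction factor C = 1 - 18/(16^3 - 16) = 0.995588. Corrected H = 3.286765 / 0.995588 = 3.301329.
Step 5: Under H0, H ~ chi^2(3); p-value = 0.347458.
Step 6: alpha = 0.05. fail to reject H0.

H = 3.3013, df = 3, p = 0.347458, fail to reject H0.


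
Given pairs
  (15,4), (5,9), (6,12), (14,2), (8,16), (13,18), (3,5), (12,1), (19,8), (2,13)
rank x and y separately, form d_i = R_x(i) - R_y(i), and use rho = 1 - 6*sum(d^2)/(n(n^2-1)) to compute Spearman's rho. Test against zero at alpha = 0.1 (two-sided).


Step 1: Rank x and y separately (midranks; no ties here).
rank(x): 15->9, 5->3, 6->4, 14->8, 8->5, 13->7, 3->2, 12->6, 19->10, 2->1
rank(y): 4->3, 9->6, 12->7, 2->2, 16->9, 18->10, 5->4, 1->1, 8->5, 13->8
Step 2: d_i = R_x(i) - R_y(i); compute d_i^2.
  (9-3)^2=36, (3-6)^2=9, (4-7)^2=9, (8-2)^2=36, (5-9)^2=16, (7-10)^2=9, (2-4)^2=4, (6-1)^2=25, (10-5)^2=25, (1-8)^2=49
sum(d^2) = 218.
Step 3: rho = 1 - 6*218 / (10*(10^2 - 1)) = 1 - 1308/990 = -0.321212.
Step 4: Under H0, t = rho * sqrt((n-2)/(1-rho^2)) = -0.9594 ~ t(8).
Step 5: Two-sided p-value from the t-distribution with 8 df = 0.365468.
Step 6: alpha = 0.1. fail to reject H0.

rho = -0.3212, p = 0.365468, fail to reject H0 at alpha = 0.1.


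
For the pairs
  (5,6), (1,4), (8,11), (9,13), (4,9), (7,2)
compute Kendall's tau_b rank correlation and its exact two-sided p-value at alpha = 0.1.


Step 1: Enumerate the 15 unordered pairs (i,j) with i<j and classify each by sign(x_j-x_i) * sign(y_j-y_i).
  (1,2):dx=-4,dy=-2->C; (1,3):dx=+3,dy=+5->C; (1,4):dx=+4,dy=+7->C; (1,5):dx=-1,dy=+3->D
  (1,6):dx=+2,dy=-4->D; (2,3):dx=+7,dy=+7->C; (2,4):dx=+8,dy=+9->C; (2,5):dx=+3,dy=+5->C
  (2,6):dx=+6,dy=-2->D; (3,4):dx=+1,dy=+2->C; (3,5):dx=-4,dy=-2->C; (3,6):dx=-1,dy=-9->C
  (4,5):dx=-5,dy=-4->C; (4,6):dx=-2,dy=-11->C; (5,6):dx=+3,dy=-7->D
Step 2: C = 11, D = 4, total pairs = 15.
Step 3: tau = (C - D)/(n(n-1)/2) = (11 - 4)/15 = 0.466667.
Step 4: Exact two-sided p-value (enumerate n! = 720 permutations of y under H0): p = 0.272222.
Step 5: alpha = 0.1. fail to reject H0.

tau_b = 0.4667 (C=11, D=4), p = 0.272222, fail to reject H0.


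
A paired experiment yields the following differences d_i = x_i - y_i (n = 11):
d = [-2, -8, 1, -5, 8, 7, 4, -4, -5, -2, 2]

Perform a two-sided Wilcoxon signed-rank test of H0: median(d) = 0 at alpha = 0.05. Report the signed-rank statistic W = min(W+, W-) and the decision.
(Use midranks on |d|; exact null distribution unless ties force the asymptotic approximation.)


Step 1: Drop any zero differences (none here) and take |d_i|.
|d| = [2, 8, 1, 5, 8, 7, 4, 4, 5, 2, 2]
Step 2: Midrank |d_i| (ties get averaged ranks).
ranks: |2|->3, |8|->10.5, |1|->1, |5|->7.5, |8|->10.5, |7|->9, |4|->5.5, |4|->5.5, |5|->7.5, |2|->3, |2|->3
Step 3: Attach original signs; sum ranks with positive sign and with negative sign.
W+ = 1 + 10.5 + 9 + 5.5 + 3 = 29
W- = 3 + 10.5 + 7.5 + 5.5 + 7.5 + 3 = 37
(Check: W+ + W- = 66 should equal n(n+1)/2 = 66.)
Step 4: Test statistic W = min(W+, W-) = 29.
Step 5: Ties in |d|, so use the tie-corrected normal approximation.
        E[W] = n(n+1)/4 = 11*12/4 = 33.
        Tie groups: |d|=2 (t=3), |d|=4 (t=2), |d|=5 (t=2), |d|=8 (t=2); sum(t^3 - t) = 42.
        Var[W] = n(n+1)(2n+1)/24 - sum(t^3-t)/48 = 3036/24 - 42/48 = 125.625.
        z = (W - E[W]) / sqrt(Var[W]) = (29 - 33) / 11.2083 = -0.3569.
        Two-sided p = 2*Phi(z) = 0.721182.
Step 6: alpha = 0.05. fail to reject H0.

W+ = 29, W- = 37, W = min = 29, p = 0.721182, fail to reject H0.


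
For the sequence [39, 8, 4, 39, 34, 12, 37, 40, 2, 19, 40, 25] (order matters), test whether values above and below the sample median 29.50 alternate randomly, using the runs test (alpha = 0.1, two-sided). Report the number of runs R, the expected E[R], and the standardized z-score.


Step 1: Compute median = 29.50; label A = above, B = below.
Labels in order: ABBAABAABBAB  (n_A = 6, n_B = 6)
Step 2: Count runs R = 8.
Step 3: Under H0 (random ordering), E[R] = 2*n_A*n_B/(n_A+n_B) + 1 = 2*6*6/12 + 1 = 7.0000.
        Var[R] = 2*n_A*n_B*(2*n_A*n_B - n_A - n_B) / ((n_A+n_B)^2 * (n_A+n_B-1)) = 4320/1584 = 2.7273.
        SD[R] = 1.6514.
Step 4: Continuity-corrected z = (R - 0.5 - E[R]) / SD[R] = (8 - 0.5 - 7.0000) / 1.6514 = 0.3028.
Step 5: Two-sided p-value via normal approximation = 2*(1 - Phi(|z|)) = 0.762069.
Step 6: alpha = 0.1. fail to reject H0.

R = 8, z = 0.3028, p = 0.762069, fail to reject H0.


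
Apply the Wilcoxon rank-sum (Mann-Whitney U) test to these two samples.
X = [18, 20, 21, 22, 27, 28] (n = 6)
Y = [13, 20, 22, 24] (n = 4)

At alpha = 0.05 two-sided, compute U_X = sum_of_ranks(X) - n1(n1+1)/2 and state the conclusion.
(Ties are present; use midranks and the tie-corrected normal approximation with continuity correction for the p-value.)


Step 1: Combine and sort all 10 observations; assign midranks.
sorted (value, group): (13,Y), (18,X), (20,X), (20,Y), (21,X), (22,X), (22,Y), (24,Y), (27,X), (28,X)
ranks: 13->1, 18->2, 20->3.5, 20->3.5, 21->5, 22->6.5, 22->6.5, 24->8, 27->9, 28->10
Step 2: Rank sum for X: R1 = 2 + 3.5 + 5 + 6.5 + 9 + 10 = 36.
Step 3: U_X = R1 - n1(n1+1)/2 = 36 - 6*7/2 = 36 - 21 = 15.
       U_Y = n1*n2 - U_X = 24 - 15 = 9.
Step 4: Ties are present, so use the tie-corrected normal approximation (with continuity correction) for the p-value.
Step 5: p-value = 0.591778; compare to alpha = 0.05. fail to reject H0.

U_X = 15, p = 0.591778, fail to reject H0 at alpha = 0.05.


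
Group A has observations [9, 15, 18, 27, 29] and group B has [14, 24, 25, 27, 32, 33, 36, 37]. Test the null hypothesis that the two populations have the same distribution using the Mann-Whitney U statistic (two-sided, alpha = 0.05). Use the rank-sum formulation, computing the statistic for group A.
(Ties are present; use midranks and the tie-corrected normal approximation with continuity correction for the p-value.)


Step 1: Combine and sort all 13 observations; assign midranks.
sorted (value, group): (9,X), (14,Y), (15,X), (18,X), (24,Y), (25,Y), (27,X), (27,Y), (29,X), (32,Y), (33,Y), (36,Y), (37,Y)
ranks: 9->1, 14->2, 15->3, 18->4, 24->5, 25->6, 27->7.5, 27->7.5, 29->9, 32->10, 33->11, 36->12, 37->13
Step 2: Rank sum for X: R1 = 1 + 3 + 4 + 7.5 + 9 = 24.5.
Step 3: U_X = R1 - n1(n1+1)/2 = 24.5 - 5*6/2 = 24.5 - 15 = 9.5.
       U_Y = n1*n2 - U_X = 40 - 9.5 = 30.5.
Step 4: Ties are present, so use the tie-corrected normal approximation (with continuity correction) for the p-value.
Step 5: p-value = 0.142685; compare to alpha = 0.05. fail to reject H0.

U_X = 9.5, p = 0.142685, fail to reject H0 at alpha = 0.05.


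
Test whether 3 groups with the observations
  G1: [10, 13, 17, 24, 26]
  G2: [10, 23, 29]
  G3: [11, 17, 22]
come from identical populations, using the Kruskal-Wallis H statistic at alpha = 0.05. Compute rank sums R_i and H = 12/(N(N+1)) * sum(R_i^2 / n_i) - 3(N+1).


Step 1: Combine all N = 11 observations and assign midranks.
sorted (value, group, rank): (10,G1,1.5), (10,G2,1.5), (11,G3,3), (13,G1,4), (17,G1,5.5), (17,G3,5.5), (22,G3,7), (23,G2,8), (24,G1,9), (26,G1,10), (29,G2,11)
Step 2: Sum ranks within each group.
R_1 = 30 (n_1 = 5)
R_2 = 20.5 (n_2 = 3)
R_3 = 15.5 (n_3 = 3)
Step 3: H = 12/(N(N+1)) * sum(R_i^2/n_i) - 3(N+1)
     = 12/(11*12) * (30^2/5 + 20.5^2/3 + 15.5^2/3) - 3*12
     = 0.090909 * 400.167 - 36
     = 0.378788.
Step 4: Ties present; correction factor C = 1 - 12/(11^3 - 11) = 0.990909. Corrected H = 0.378788 / 0.990909 = 0.382263.
Step 5: Under H0, H ~ chi^2(2); p-value = 0.826024.
Step 6: alpha = 0.05. fail to reject H0.

H = 0.3823, df = 2, p = 0.826024, fail to reject H0.


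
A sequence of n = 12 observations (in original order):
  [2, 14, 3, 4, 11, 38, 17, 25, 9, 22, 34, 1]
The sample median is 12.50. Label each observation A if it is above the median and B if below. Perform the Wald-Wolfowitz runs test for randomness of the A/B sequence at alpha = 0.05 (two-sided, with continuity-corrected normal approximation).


Step 1: Compute median = 12.50; label A = above, B = below.
Labels in order: BABBBAAABAAB  (n_A = 6, n_B = 6)
Step 2: Count runs R = 7.
Step 3: Under H0 (random ordering), E[R] = 2*n_A*n_B/(n_A+n_B) + 1 = 2*6*6/12 + 1 = 7.0000.
        Var[R] = 2*n_A*n_B*(2*n_A*n_B - n_A - n_B) / ((n_A+n_B)^2 * (n_A+n_B-1)) = 4320/1584 = 2.7273.
        SD[R] = 1.6514.
Step 4: R = E[R], so z = 0 with no continuity correction.
Step 5: Two-sided p-value via normal approximation = 2*(1 - Phi(|z|)) = 1.000000.
Step 6: alpha = 0.05. fail to reject H0.

R = 7, z = 0.0000, p = 1.000000, fail to reject H0.


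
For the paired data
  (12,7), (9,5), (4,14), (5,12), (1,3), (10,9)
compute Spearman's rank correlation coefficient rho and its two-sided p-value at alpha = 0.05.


Step 1: Rank x and y separately (midranks; no ties here).
rank(x): 12->6, 9->4, 4->2, 5->3, 1->1, 10->5
rank(y): 7->3, 5->2, 14->6, 12->5, 3->1, 9->4
Step 2: d_i = R_x(i) - R_y(i); compute d_i^2.
  (6-3)^2=9, (4-2)^2=4, (2-6)^2=16, (3-5)^2=4, (1-1)^2=0, (5-4)^2=1
sum(d^2) = 34.
Step 3: rho = 1 - 6*34 / (6*(6^2 - 1)) = 1 - 204/210 = 0.028571.
Step 4: Under H0, t = rho * sqrt((n-2)/(1-rho^2)) = 0.0572 ~ t(4).
Step 5: Two-sided p-value from the t-distribution with 4 df = 0.957155.
Step 6: alpha = 0.05. fail to reject H0.

rho = 0.0286, p = 0.957155, fail to reject H0 at alpha = 0.05.


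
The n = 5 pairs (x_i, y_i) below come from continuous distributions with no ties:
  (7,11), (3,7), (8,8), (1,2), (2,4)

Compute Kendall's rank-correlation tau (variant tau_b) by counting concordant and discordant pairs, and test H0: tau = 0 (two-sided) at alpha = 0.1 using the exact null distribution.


Step 1: Enumerate the 10 unordered pairs (i,j) with i<j and classify each by sign(x_j-x_i) * sign(y_j-y_i).
  (1,2):dx=-4,dy=-4->C; (1,3):dx=+1,dy=-3->D; (1,4):dx=-6,dy=-9->C; (1,5):dx=-5,dy=-7->C
  (2,3):dx=+5,dy=+1->C; (2,4):dx=-2,dy=-5->C; (2,5):dx=-1,dy=-3->C; (3,4):dx=-7,dy=-6->C
  (3,5):dx=-6,dy=-4->C; (4,5):dx=+1,dy=+2->C
Step 2: C = 9, D = 1, total pairs = 10.
Step 3: tau = (C - D)/(n(n-1)/2) = (9 - 1)/10 = 0.800000.
Step 4: Exact two-sided p-value (enumerate n! = 120 permutations of y under H0): p = 0.083333.
Step 5: alpha = 0.1. reject H0.

tau_b = 0.8000 (C=9, D=1), p = 0.083333, reject H0.


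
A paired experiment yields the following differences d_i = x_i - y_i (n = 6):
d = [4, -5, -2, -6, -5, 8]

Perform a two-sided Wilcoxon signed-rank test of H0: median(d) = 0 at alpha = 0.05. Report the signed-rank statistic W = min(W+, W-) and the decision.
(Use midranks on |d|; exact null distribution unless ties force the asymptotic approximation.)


Step 1: Drop any zero differences (none here) and take |d_i|.
|d| = [4, 5, 2, 6, 5, 8]
Step 2: Midrank |d_i| (ties get averaged ranks).
ranks: |4|->2, |5|->3.5, |2|->1, |6|->5, |5|->3.5, |8|->6
Step 3: Attach original signs; sum ranks with positive sign and with negative sign.
W+ = 2 + 6 = 8
W- = 3.5 + 1 + 5 + 3.5 = 13
(Check: W+ + W- = 21 should equal n(n+1)/2 = 21.)
Step 4: Test statistic W = min(W+, W-) = 8.
Step 5: Ties in |d|, so use the tie-corrected normal approximation.
        E[W] = n(n+1)/4 = 6*7/4 = 10.5.
        Tie groups: |d|=5 (t=2); sum(t^3 - t) = 6.
        Var[W] = n(n+1)(2n+1)/24 - sum(t^3-t)/48 = 546/24 - 6/48 = 22.625.
        z = (W - E[W]) / sqrt(Var[W]) = (8 - 10.5) / 4.7566 = -0.5256.
        Two-sided p = 2*Phi(z) = 0.599174.
Step 6: alpha = 0.05. fail to reject H0.

W+ = 8, W- = 13, W = min = 8, p = 0.599174, fail to reject H0.


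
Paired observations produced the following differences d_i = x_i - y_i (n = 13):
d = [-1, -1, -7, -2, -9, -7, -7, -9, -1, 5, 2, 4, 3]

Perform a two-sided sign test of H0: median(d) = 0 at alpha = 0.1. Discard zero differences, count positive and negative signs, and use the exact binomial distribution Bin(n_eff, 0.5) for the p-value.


Step 1: Discard zero differences. Original n = 13; n_eff = number of nonzero differences = 13.
Nonzero differences (with sign): -1, -1, -7, -2, -9, -7, -7, -9, -1, +5, +2, +4, +3
Step 2: Count signs: positive = 4, negative = 9.
Step 3: Under H0: P(positive) = 0.5, so the number of positives S ~ Bin(13, 0.5).
Step 4: Two-sided exact p-value = sum of Bin(13,0.5) probabilities at or below the observed probability = 0.266846.
Step 5: alpha = 0.1. fail to reject H0.

n_eff = 13, pos = 4, neg = 9, p = 0.266846, fail to reject H0.


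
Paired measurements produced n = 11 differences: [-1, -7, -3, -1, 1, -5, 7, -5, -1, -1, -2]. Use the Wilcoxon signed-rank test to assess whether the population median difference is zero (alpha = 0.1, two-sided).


Step 1: Drop any zero differences (none here) and take |d_i|.
|d| = [1, 7, 3, 1, 1, 5, 7, 5, 1, 1, 2]
Step 2: Midrank |d_i| (ties get averaged ranks).
ranks: |1|->3, |7|->10.5, |3|->7, |1|->3, |1|->3, |5|->8.5, |7|->10.5, |5|->8.5, |1|->3, |1|->3, |2|->6
Step 3: Attach original signs; sum ranks with positive sign and with negative sign.
W+ = 3 + 10.5 = 13.5
W- = 3 + 10.5 + 7 + 3 + 8.5 + 8.5 + 3 + 3 + 6 = 52.5
(Check: W+ + W- = 66 should equal n(n+1)/2 = 66.)
Step 4: Test statistic W = min(W+, W-) = 13.5.
Step 5: Ties in |d|, so use the tie-corrected normal approximation.
        E[W] = n(n+1)/4 = 11*12/4 = 33.
        Tie groups: |d|=1 (t=5), |d|=5 (t=2), |d|=7 (t=2); sum(t^3 - t) = 132.
        Var[W] = n(n+1)(2n+1)/24 - sum(t^3-t)/48 = 3036/24 - 132/48 = 123.75.
        z = (W - E[W]) / sqrt(Var[W]) = (13.5 - 33) / 11.1243 = -1.7529.
        Two-sided p = 2*Phi(z) = 0.079616.
Step 6: alpha = 0.1. reject H0.

W+ = 13.5, W- = 52.5, W = min = 13.5, p = 0.079616, reject H0.


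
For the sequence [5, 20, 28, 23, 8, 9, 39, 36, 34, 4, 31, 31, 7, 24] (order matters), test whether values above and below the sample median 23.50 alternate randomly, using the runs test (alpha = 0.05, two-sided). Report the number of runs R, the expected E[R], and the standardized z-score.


Step 1: Compute median = 23.50; label A = above, B = below.
Labels in order: BBABBBAAABAABA  (n_A = 7, n_B = 7)
Step 2: Count runs R = 8.
Step 3: Under H0 (random ordering), E[R] = 2*n_A*n_B/(n_A+n_B) + 1 = 2*7*7/14 + 1 = 8.0000.
        Var[R] = 2*n_A*n_B*(2*n_A*n_B - n_A - n_B) / ((n_A+n_B)^2 * (n_A+n_B-1)) = 8232/2548 = 3.2308.
        SD[R] = 1.7974.
Step 4: R = E[R], so z = 0 with no continuity correction.
Step 5: Two-sided p-value via normal approximation = 2*(1 - Phi(|z|)) = 1.000000.
Step 6: alpha = 0.05. fail to reject H0.

R = 8, z = 0.0000, p = 1.000000, fail to reject H0.


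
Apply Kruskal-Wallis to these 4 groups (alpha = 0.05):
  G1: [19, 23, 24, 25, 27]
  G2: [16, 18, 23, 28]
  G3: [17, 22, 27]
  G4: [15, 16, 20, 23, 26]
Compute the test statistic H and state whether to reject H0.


Step 1: Combine all N = 17 observations and assign midranks.
sorted (value, group, rank): (15,G4,1), (16,G2,2.5), (16,G4,2.5), (17,G3,4), (18,G2,5), (19,G1,6), (20,G4,7), (22,G3,8), (23,G1,10), (23,G2,10), (23,G4,10), (24,G1,12), (25,G1,13), (26,G4,14), (27,G1,15.5), (27,G3,15.5), (28,G2,17)
Step 2: Sum ranks within each group.
R_1 = 56.5 (n_1 = 5)
R_2 = 34.5 (n_2 = 4)
R_3 = 27.5 (n_3 = 3)
R_4 = 34.5 (n_4 = 5)
Step 3: H = 12/(N(N+1)) * sum(R_i^2/n_i) - 3(N+1)
     = 12/(17*18) * (56.5^2/5 + 34.5^2/4 + 27.5^2/3 + 34.5^2/5) - 3*18
     = 0.039216 * 1426.15 - 54
     = 1.927288.
Step 4: Ties present; correction factor C = 1 - 36/(17^3 - 17) = 0.992647. Corrected H = 1.927288 / 0.992647 = 1.941564.
Step 5: Under H0, H ~ chi^2(3); p-value = 0.584624.
Step 6: alpha = 0.05. fail to reject H0.

H = 1.9416, df = 3, p = 0.584624, fail to reject H0.


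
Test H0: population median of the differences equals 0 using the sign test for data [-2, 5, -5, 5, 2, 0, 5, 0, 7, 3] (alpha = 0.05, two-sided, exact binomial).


Step 1: Discard zero differences. Original n = 10; n_eff = number of nonzero differences = 8.
Nonzero differences (with sign): -2, +5, -5, +5, +2, +5, +7, +3
Step 2: Count signs: positive = 6, negative = 2.
Step 3: Under H0: P(positive) = 0.5, so the number of positives S ~ Bin(8, 0.5).
Step 4: Two-sided exact p-value = sum of Bin(8,0.5) probabilities at or below the observed probability = 0.289062.
Step 5: alpha = 0.05. fail to reject H0.

n_eff = 8, pos = 6, neg = 2, p = 0.289062, fail to reject H0.


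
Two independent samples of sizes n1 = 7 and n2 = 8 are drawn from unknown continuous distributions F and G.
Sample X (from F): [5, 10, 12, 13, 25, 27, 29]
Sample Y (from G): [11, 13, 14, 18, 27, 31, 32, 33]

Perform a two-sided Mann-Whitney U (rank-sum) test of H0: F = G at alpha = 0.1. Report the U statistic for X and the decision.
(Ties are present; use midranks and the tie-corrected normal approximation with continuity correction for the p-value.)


Step 1: Combine and sort all 15 observations; assign midranks.
sorted (value, group): (5,X), (10,X), (11,Y), (12,X), (13,X), (13,Y), (14,Y), (18,Y), (25,X), (27,X), (27,Y), (29,X), (31,Y), (32,Y), (33,Y)
ranks: 5->1, 10->2, 11->3, 12->4, 13->5.5, 13->5.5, 14->7, 18->8, 25->9, 27->10.5, 27->10.5, 29->12, 31->13, 32->14, 33->15
Step 2: Rank sum for X: R1 = 1 + 2 + 4 + 5.5 + 9 + 10.5 + 12 = 44.
Step 3: U_X = R1 - n1(n1+1)/2 = 44 - 7*8/2 = 44 - 28 = 16.
       U_Y = n1*n2 - U_X = 56 - 16 = 40.
Step 4: Ties are present, so use the tie-corrected normal approximation (with continuity correction) for the p-value.
Step 5: p-value = 0.182450; compare to alpha = 0.1. fail to reject H0.

U_X = 16, p = 0.182450, fail to reject H0 at alpha = 0.1.


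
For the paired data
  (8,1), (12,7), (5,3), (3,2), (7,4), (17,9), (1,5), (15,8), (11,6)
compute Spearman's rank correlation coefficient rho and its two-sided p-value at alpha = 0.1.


Step 1: Rank x and y separately (midranks; no ties here).
rank(x): 8->5, 12->7, 5->3, 3->2, 7->4, 17->9, 1->1, 15->8, 11->6
rank(y): 1->1, 7->7, 3->3, 2->2, 4->4, 9->9, 5->5, 8->8, 6->6
Step 2: d_i = R_x(i) - R_y(i); compute d_i^2.
  (5-1)^2=16, (7-7)^2=0, (3-3)^2=0, (2-2)^2=0, (4-4)^2=0, (9-9)^2=0, (1-5)^2=16, (8-8)^2=0, (6-6)^2=0
sum(d^2) = 32.
Step 3: rho = 1 - 6*32 / (9*(9^2 - 1)) = 1 - 192/720 = 0.733333.
Step 4: Under H0, t = rho * sqrt((n-2)/(1-rho^2)) = 2.8538 ~ t(7).
Step 5: Two-sided p-value from the t-distribution with 7 df = 0.024554.
Step 6: alpha = 0.1. reject H0.

rho = 0.7333, p = 0.024554, reject H0 at alpha = 0.1.


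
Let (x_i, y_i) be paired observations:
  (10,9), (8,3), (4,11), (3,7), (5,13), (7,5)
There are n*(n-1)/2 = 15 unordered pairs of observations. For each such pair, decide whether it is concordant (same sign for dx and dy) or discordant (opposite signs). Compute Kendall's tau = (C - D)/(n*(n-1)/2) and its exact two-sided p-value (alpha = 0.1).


Step 1: Enumerate the 15 unordered pairs (i,j) with i<j and classify each by sign(x_j-x_i) * sign(y_j-y_i).
  (1,2):dx=-2,dy=-6->C; (1,3):dx=-6,dy=+2->D; (1,4):dx=-7,dy=-2->C; (1,5):dx=-5,dy=+4->D
  (1,6):dx=-3,dy=-4->C; (2,3):dx=-4,dy=+8->D; (2,4):dx=-5,dy=+4->D; (2,5):dx=-3,dy=+10->D
  (2,6):dx=-1,dy=+2->D; (3,4):dx=-1,dy=-4->C; (3,5):dx=+1,dy=+2->C; (3,6):dx=+3,dy=-6->D
  (4,5):dx=+2,dy=+6->C; (4,6):dx=+4,dy=-2->D; (5,6):dx=+2,dy=-8->D
Step 2: C = 6, D = 9, total pairs = 15.
Step 3: tau = (C - D)/(n(n-1)/2) = (6 - 9)/15 = -0.200000.
Step 4: Exact two-sided p-value (enumerate n! = 720 permutations of y under H0): p = 0.719444.
Step 5: alpha = 0.1. fail to reject H0.

tau_b = -0.2000 (C=6, D=9), p = 0.719444, fail to reject H0.


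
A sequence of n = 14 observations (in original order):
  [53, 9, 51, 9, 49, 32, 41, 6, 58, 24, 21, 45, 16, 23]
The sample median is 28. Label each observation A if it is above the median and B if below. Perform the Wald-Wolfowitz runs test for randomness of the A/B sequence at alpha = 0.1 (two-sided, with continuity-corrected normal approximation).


Step 1: Compute median = 28; label A = above, B = below.
Labels in order: ABABAAABABBABB  (n_A = 7, n_B = 7)
Step 2: Count runs R = 10.
Step 3: Under H0 (random ordering), E[R] = 2*n_A*n_B/(n_A+n_B) + 1 = 2*7*7/14 + 1 = 8.0000.
        Var[R] = 2*n_A*n_B*(2*n_A*n_B - n_A - n_B) / ((n_A+n_B)^2 * (n_A+n_B-1)) = 8232/2548 = 3.2308.
        SD[R] = 1.7974.
Step 4: Continuity-corrected z = (R - 0.5 - E[R]) / SD[R] = (10 - 0.5 - 8.0000) / 1.7974 = 0.8345.
Step 5: Two-sided p-value via normal approximation = 2*(1 - Phi(|z|)) = 0.403986.
Step 6: alpha = 0.1. fail to reject H0.

R = 10, z = 0.8345, p = 0.403986, fail to reject H0.


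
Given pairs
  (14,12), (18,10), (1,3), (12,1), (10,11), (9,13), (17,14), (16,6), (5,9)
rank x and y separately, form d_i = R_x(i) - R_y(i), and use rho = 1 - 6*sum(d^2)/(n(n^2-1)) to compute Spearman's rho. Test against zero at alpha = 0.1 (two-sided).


Step 1: Rank x and y separately (midranks; no ties here).
rank(x): 14->6, 18->9, 1->1, 12->5, 10->4, 9->3, 17->8, 16->7, 5->2
rank(y): 12->7, 10->5, 3->2, 1->1, 11->6, 13->8, 14->9, 6->3, 9->4
Step 2: d_i = R_x(i) - R_y(i); compute d_i^2.
  (6-7)^2=1, (9-5)^2=16, (1-2)^2=1, (5-1)^2=16, (4-6)^2=4, (3-8)^2=25, (8-9)^2=1, (7-3)^2=16, (2-4)^2=4
sum(d^2) = 84.
Step 3: rho = 1 - 6*84 / (9*(9^2 - 1)) = 1 - 504/720 = 0.300000.
Step 4: Under H0, t = rho * sqrt((n-2)/(1-rho^2)) = 0.8321 ~ t(7).
Step 5: Two-sided p-value from the t-distribution with 7 df = 0.432845.
Step 6: alpha = 0.1. fail to reject H0.

rho = 0.3000, p = 0.432845, fail to reject H0 at alpha = 0.1.


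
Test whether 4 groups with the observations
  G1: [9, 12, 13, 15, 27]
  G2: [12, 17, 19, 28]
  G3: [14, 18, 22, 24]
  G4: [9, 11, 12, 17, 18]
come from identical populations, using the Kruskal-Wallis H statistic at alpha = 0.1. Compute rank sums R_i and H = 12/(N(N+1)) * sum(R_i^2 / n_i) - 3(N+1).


Step 1: Combine all N = 18 observations and assign midranks.
sorted (value, group, rank): (9,G1,1.5), (9,G4,1.5), (11,G4,3), (12,G1,5), (12,G2,5), (12,G4,5), (13,G1,7), (14,G3,8), (15,G1,9), (17,G2,10.5), (17,G4,10.5), (18,G3,12.5), (18,G4,12.5), (19,G2,14), (22,G3,15), (24,G3,16), (27,G1,17), (28,G2,18)
Step 2: Sum ranks within each group.
R_1 = 39.5 (n_1 = 5)
R_2 = 47.5 (n_2 = 4)
R_3 = 51.5 (n_3 = 4)
R_4 = 32.5 (n_4 = 5)
Step 3: H = 12/(N(N+1)) * sum(R_i^2/n_i) - 3(N+1)
     = 12/(18*19) * (39.5^2/5 + 47.5^2/4 + 51.5^2/4 + 32.5^2/5) - 3*19
     = 0.035088 * 1750.42 - 57
     = 4.418421.
Step 4: Ties present; correction factor C = 1 - 42/(18^3 - 18) = 0.992776. Corrected H = 4.418421 / 0.992776 = 4.450572.
Step 5: Under H0, H ~ chi^2(3); p-value = 0.216742.
Step 6: alpha = 0.1. fail to reject H0.

H = 4.4506, df = 3, p = 0.216742, fail to reject H0.


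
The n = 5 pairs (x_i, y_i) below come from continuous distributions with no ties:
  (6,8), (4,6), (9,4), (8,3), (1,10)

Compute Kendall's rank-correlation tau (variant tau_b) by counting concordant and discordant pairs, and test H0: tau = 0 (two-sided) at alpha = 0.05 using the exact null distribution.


Step 1: Enumerate the 10 unordered pairs (i,j) with i<j and classify each by sign(x_j-x_i) * sign(y_j-y_i).
  (1,2):dx=-2,dy=-2->C; (1,3):dx=+3,dy=-4->D; (1,4):dx=+2,dy=-5->D; (1,5):dx=-5,dy=+2->D
  (2,3):dx=+5,dy=-2->D; (2,4):dx=+4,dy=-3->D; (2,5):dx=-3,dy=+4->D; (3,4):dx=-1,dy=-1->C
  (3,5):dx=-8,dy=+6->D; (4,5):dx=-7,dy=+7->D
Step 2: C = 2, D = 8, total pairs = 10.
Step 3: tau = (C - D)/(n(n-1)/2) = (2 - 8)/10 = -0.600000.
Step 4: Exact two-sided p-value (enumerate n! = 120 permutations of y under H0): p = 0.233333.
Step 5: alpha = 0.05. fail to reject H0.

tau_b = -0.6000 (C=2, D=8), p = 0.233333, fail to reject H0.


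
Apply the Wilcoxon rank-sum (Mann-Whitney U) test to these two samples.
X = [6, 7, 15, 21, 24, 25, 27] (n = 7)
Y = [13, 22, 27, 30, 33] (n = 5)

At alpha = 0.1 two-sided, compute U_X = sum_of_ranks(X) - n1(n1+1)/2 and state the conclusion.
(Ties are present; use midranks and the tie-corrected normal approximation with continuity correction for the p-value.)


Step 1: Combine and sort all 12 observations; assign midranks.
sorted (value, group): (6,X), (7,X), (13,Y), (15,X), (21,X), (22,Y), (24,X), (25,X), (27,X), (27,Y), (30,Y), (33,Y)
ranks: 6->1, 7->2, 13->3, 15->4, 21->5, 22->6, 24->7, 25->8, 27->9.5, 27->9.5, 30->11, 33->12
Step 2: Rank sum for X: R1 = 1 + 2 + 4 + 5 + 7 + 8 + 9.5 = 36.5.
Step 3: U_X = R1 - n1(n1+1)/2 = 36.5 - 7*8/2 = 36.5 - 28 = 8.5.
       U_Y = n1*n2 - U_X = 35 - 8.5 = 26.5.
Step 4: Ties are present, so use the tie-corrected normal approximation (with continuity correction) for the p-value.
Step 5: p-value = 0.166721; compare to alpha = 0.1. fail to reject H0.

U_X = 8.5, p = 0.166721, fail to reject H0 at alpha = 0.1.


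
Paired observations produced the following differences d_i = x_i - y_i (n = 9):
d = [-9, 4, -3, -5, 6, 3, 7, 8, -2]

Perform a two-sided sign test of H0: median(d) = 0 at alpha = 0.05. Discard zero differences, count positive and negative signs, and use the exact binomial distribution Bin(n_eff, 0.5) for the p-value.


Step 1: Discard zero differences. Original n = 9; n_eff = number of nonzero differences = 9.
Nonzero differences (with sign): -9, +4, -3, -5, +6, +3, +7, +8, -2
Step 2: Count signs: positive = 5, negative = 4.
Step 3: Under H0: P(positive) = 0.5, so the number of positives S ~ Bin(9, 0.5).
Step 4: Two-sided exact p-value = sum of Bin(9,0.5) probabilities at or below the observed probability = 1.000000.
Step 5: alpha = 0.05. fail to reject H0.

n_eff = 9, pos = 5, neg = 4, p = 1.000000, fail to reject H0.


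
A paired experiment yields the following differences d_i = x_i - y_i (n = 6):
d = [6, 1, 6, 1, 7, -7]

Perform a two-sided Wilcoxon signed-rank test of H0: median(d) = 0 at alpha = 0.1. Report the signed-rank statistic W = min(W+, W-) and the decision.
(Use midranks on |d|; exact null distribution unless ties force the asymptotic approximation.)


Step 1: Drop any zero differences (none here) and take |d_i|.
|d| = [6, 1, 6, 1, 7, 7]
Step 2: Midrank |d_i| (ties get averaged ranks).
ranks: |6|->3.5, |1|->1.5, |6|->3.5, |1|->1.5, |7|->5.5, |7|->5.5
Step 3: Attach original signs; sum ranks with positive sign and with negative sign.
W+ = 3.5 + 1.5 + 3.5 + 1.5 + 5.5 = 15.5
W- = 5.5 = 5.5
(Check: W+ + W- = 21 should equal n(n+1)/2 = 21.)
Step 4: Test statistic W = min(W+, W-) = 5.5.
Step 5: Ties in |d|, so use the tie-corrected normal approximation.
        E[W] = n(n+1)/4 = 6*7/4 = 10.5.
        Tie groups: |d|=1 (t=2), |d|=6 (t=2), |d|=7 (t=2); sum(t^3 - t) = 18.
        Var[W] = n(n+1)(2n+1)/24 - sum(t^3-t)/48 = 546/24 - 18/48 = 22.375.
        z = (W - E[W]) / sqrt(Var[W]) = (5.5 - 10.5) / 4.7302 = -1.0570.
        Two-sided p = 2*Phi(z) = 0.290497.
Step 6: alpha = 0.1. fail to reject H0.

W+ = 15.5, W- = 5.5, W = min = 5.5, p = 0.290497, fail to reject H0.


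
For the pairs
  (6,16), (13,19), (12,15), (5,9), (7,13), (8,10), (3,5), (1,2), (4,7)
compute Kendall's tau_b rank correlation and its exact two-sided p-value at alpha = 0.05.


Step 1: Enumerate the 36 unordered pairs (i,j) with i<j and classify each by sign(x_j-x_i) * sign(y_j-y_i).
  (1,2):dx=+7,dy=+3->C; (1,3):dx=+6,dy=-1->D; (1,4):dx=-1,dy=-7->C; (1,5):dx=+1,dy=-3->D
  (1,6):dx=+2,dy=-6->D; (1,7):dx=-3,dy=-11->C; (1,8):dx=-5,dy=-14->C; (1,9):dx=-2,dy=-9->C
  (2,3):dx=-1,dy=-4->C; (2,4):dx=-8,dy=-10->C; (2,5):dx=-6,dy=-6->C; (2,6):dx=-5,dy=-9->C
  (2,7):dx=-10,dy=-14->C; (2,8):dx=-12,dy=-17->C; (2,9):dx=-9,dy=-12->C; (3,4):dx=-7,dy=-6->C
  (3,5):dx=-5,dy=-2->C; (3,6):dx=-4,dy=-5->C; (3,7):dx=-9,dy=-10->C; (3,8):dx=-11,dy=-13->C
  (3,9):dx=-8,dy=-8->C; (4,5):dx=+2,dy=+4->C; (4,6):dx=+3,dy=+1->C; (4,7):dx=-2,dy=-4->C
  (4,8):dx=-4,dy=-7->C; (4,9):dx=-1,dy=-2->C; (5,6):dx=+1,dy=-3->D; (5,7):dx=-4,dy=-8->C
  (5,8):dx=-6,dy=-11->C; (5,9):dx=-3,dy=-6->C; (6,7):dx=-5,dy=-5->C; (6,8):dx=-7,dy=-8->C
  (6,9):dx=-4,dy=-3->C; (7,8):dx=-2,dy=-3->C; (7,9):dx=+1,dy=+2->C; (8,9):dx=+3,dy=+5->C
Step 2: C = 32, D = 4, total pairs = 36.
Step 3: tau = (C - D)/(n(n-1)/2) = (32 - 4)/36 = 0.777778.
Step 4: Exact two-sided p-value (enumerate n! = 362880 permutations of y under H0): p = 0.002425.
Step 5: alpha = 0.05. reject H0.

tau_b = 0.7778 (C=32, D=4), p = 0.002425, reject H0.


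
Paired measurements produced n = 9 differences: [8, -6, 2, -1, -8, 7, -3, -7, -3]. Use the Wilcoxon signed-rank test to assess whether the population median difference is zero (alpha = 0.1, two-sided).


Step 1: Drop any zero differences (none here) and take |d_i|.
|d| = [8, 6, 2, 1, 8, 7, 3, 7, 3]
Step 2: Midrank |d_i| (ties get averaged ranks).
ranks: |8|->8.5, |6|->5, |2|->2, |1|->1, |8|->8.5, |7|->6.5, |3|->3.5, |7|->6.5, |3|->3.5
Step 3: Attach original signs; sum ranks with positive sign and with negative sign.
W+ = 8.5 + 2 + 6.5 = 17
W- = 5 + 1 + 8.5 + 3.5 + 6.5 + 3.5 = 28
(Check: W+ + W- = 45 should equal n(n+1)/2 = 45.)
Step 4: Test statistic W = min(W+, W-) = 17.
Step 5: Ties in |d|, so use the tie-corrected normal approximation.
        E[W] = n(n+1)/4 = 9*10/4 = 22.5.
        Tie groups: |d|=3 (t=2), |d|=7 (t=2), |d|=8 (t=2); sum(t^3 - t) = 18.
        Var[W] = n(n+1)(2n+1)/24 - sum(t^3-t)/48 = 1710/24 - 18/48 = 70.875.
        z = (W - E[W]) / sqrt(Var[W]) = (17 - 22.5) / 8.4187 = -0.6533.
        Two-sided p = 2*Phi(z) = 0.513560.
Step 6: alpha = 0.1. fail to reject H0.

W+ = 17, W- = 28, W = min = 17, p = 0.513560, fail to reject H0.


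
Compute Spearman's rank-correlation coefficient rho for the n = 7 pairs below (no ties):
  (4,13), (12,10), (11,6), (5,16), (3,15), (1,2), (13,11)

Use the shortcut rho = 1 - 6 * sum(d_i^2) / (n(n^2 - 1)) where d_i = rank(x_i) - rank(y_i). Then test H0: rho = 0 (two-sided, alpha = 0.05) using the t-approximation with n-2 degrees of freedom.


Step 1: Rank x and y separately (midranks; no ties here).
rank(x): 4->3, 12->6, 11->5, 5->4, 3->2, 1->1, 13->7
rank(y): 13->5, 10->3, 6->2, 16->7, 15->6, 2->1, 11->4
Step 2: d_i = R_x(i) - R_y(i); compute d_i^2.
  (3-5)^2=4, (6-3)^2=9, (5-2)^2=9, (4-7)^2=9, (2-6)^2=16, (1-1)^2=0, (7-4)^2=9
sum(d^2) = 56.
Step 3: rho = 1 - 6*56 / (7*(7^2 - 1)) = 1 - 336/336 = 0.000000.
Step 4: Under H0, t = rho * sqrt((n-2)/(1-rho^2)) = 0.0000 ~ t(5).
Step 5: Two-sided p-value from the t-distribution with 5 df = 1.000000.
Step 6: alpha = 0.05. fail to reject H0.

rho = 0.0000, p = 1.000000, fail to reject H0 at alpha = 0.05.


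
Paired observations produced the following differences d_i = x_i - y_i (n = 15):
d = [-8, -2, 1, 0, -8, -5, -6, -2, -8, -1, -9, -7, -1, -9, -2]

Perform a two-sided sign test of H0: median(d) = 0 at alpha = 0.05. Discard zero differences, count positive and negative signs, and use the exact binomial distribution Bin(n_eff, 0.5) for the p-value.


Step 1: Discard zero differences. Original n = 15; n_eff = number of nonzero differences = 14.
Nonzero differences (with sign): -8, -2, +1, -8, -5, -6, -2, -8, -1, -9, -7, -1, -9, -2
Step 2: Count signs: positive = 1, negative = 13.
Step 3: Under H0: P(positive) = 0.5, so the number of positives S ~ Bin(14, 0.5).
Step 4: Two-sided exact p-value = sum of Bin(14,0.5) probabilities at or below the observed probability = 0.001831.
Step 5: alpha = 0.05. reject H0.

n_eff = 14, pos = 1, neg = 13, p = 0.001831, reject H0.


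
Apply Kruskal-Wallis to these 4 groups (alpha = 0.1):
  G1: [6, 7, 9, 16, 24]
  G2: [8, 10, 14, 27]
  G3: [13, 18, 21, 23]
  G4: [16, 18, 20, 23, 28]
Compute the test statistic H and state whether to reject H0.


Step 1: Combine all N = 18 observations and assign midranks.
sorted (value, group, rank): (6,G1,1), (7,G1,2), (8,G2,3), (9,G1,4), (10,G2,5), (13,G3,6), (14,G2,7), (16,G1,8.5), (16,G4,8.5), (18,G3,10.5), (18,G4,10.5), (20,G4,12), (21,G3,13), (23,G3,14.5), (23,G4,14.5), (24,G1,16), (27,G2,17), (28,G4,18)
Step 2: Sum ranks within each group.
R_1 = 31.5 (n_1 = 5)
R_2 = 32 (n_2 = 4)
R_3 = 44 (n_3 = 4)
R_4 = 63.5 (n_4 = 5)
Step 3: H = 12/(N(N+1)) * sum(R_i^2/n_i) - 3(N+1)
     = 12/(18*19) * (31.5^2/5 + 32^2/4 + 44^2/4 + 63.5^2/5) - 3*19
     = 0.035088 * 1744.9 - 57
     = 4.224561.
Step 4: Ties present; correction factor C = 1 - 18/(18^3 - 18) = 0.996904. Corrected H = 4.224561 / 0.996904 = 4.237681.
Step 5: Under H0, H ~ chi^2(3); p-value = 0.236916.
Step 6: alpha = 0.1. fail to reject H0.

H = 4.2377, df = 3, p = 0.236916, fail to reject H0.


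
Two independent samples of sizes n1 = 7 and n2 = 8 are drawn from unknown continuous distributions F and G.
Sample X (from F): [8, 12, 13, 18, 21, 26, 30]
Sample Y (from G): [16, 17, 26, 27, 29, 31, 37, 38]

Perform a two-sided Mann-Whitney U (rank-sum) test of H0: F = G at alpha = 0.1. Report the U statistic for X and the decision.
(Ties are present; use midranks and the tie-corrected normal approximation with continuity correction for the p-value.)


Step 1: Combine and sort all 15 observations; assign midranks.
sorted (value, group): (8,X), (12,X), (13,X), (16,Y), (17,Y), (18,X), (21,X), (26,X), (26,Y), (27,Y), (29,Y), (30,X), (31,Y), (37,Y), (38,Y)
ranks: 8->1, 12->2, 13->3, 16->4, 17->5, 18->6, 21->7, 26->8.5, 26->8.5, 27->10, 29->11, 30->12, 31->13, 37->14, 38->15
Step 2: Rank sum for X: R1 = 1 + 2 + 3 + 6 + 7 + 8.5 + 12 = 39.5.
Step 3: U_X = R1 - n1(n1+1)/2 = 39.5 - 7*8/2 = 39.5 - 28 = 11.5.
       U_Y = n1*n2 - U_X = 56 - 11.5 = 44.5.
Step 4: Ties are present, so use the tie-corrected normal approximation (with continuity correction) for the p-value.
Step 5: p-value = 0.063840; compare to alpha = 0.1. reject H0.

U_X = 11.5, p = 0.063840, reject H0 at alpha = 0.1.


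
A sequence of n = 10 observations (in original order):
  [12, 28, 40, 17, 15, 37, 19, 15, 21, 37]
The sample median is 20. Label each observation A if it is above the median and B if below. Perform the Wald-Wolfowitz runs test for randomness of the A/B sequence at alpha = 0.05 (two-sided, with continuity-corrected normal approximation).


Step 1: Compute median = 20; label A = above, B = below.
Labels in order: BAABBABBAA  (n_A = 5, n_B = 5)
Step 2: Count runs R = 6.
Step 3: Under H0 (random ordering), E[R] = 2*n_A*n_B/(n_A+n_B) + 1 = 2*5*5/10 + 1 = 6.0000.
        Var[R] = 2*n_A*n_B*(2*n_A*n_B - n_A - n_B) / ((n_A+n_B)^2 * (n_A+n_B-1)) = 2000/900 = 2.2222.
        SD[R] = 1.4907.
Step 4: R = E[R], so z = 0 with no continuity correction.
Step 5: Two-sided p-value via normal approximation = 2*(1 - Phi(|z|)) = 1.000000.
Step 6: alpha = 0.05. fail to reject H0.

R = 6, z = 0.0000, p = 1.000000, fail to reject H0.


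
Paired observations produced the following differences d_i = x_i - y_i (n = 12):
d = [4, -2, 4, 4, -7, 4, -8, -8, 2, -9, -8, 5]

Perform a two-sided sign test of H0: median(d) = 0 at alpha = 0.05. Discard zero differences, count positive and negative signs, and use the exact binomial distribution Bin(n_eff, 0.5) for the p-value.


Step 1: Discard zero differences. Original n = 12; n_eff = number of nonzero differences = 12.
Nonzero differences (with sign): +4, -2, +4, +4, -7, +4, -8, -8, +2, -9, -8, +5
Step 2: Count signs: positive = 6, negative = 6.
Step 3: Under H0: P(positive) = 0.5, so the number of positives S ~ Bin(12, 0.5).
Step 4: Two-sided exact p-value = sum of Bin(12,0.5) probabilities at or below the observed probability = 1.000000.
Step 5: alpha = 0.05. fail to reject H0.

n_eff = 12, pos = 6, neg = 6, p = 1.000000, fail to reject H0.


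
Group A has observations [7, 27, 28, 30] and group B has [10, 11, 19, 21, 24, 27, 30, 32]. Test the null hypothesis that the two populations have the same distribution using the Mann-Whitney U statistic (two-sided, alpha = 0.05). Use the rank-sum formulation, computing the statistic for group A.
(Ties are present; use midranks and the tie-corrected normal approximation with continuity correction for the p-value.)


Step 1: Combine and sort all 12 observations; assign midranks.
sorted (value, group): (7,X), (10,Y), (11,Y), (19,Y), (21,Y), (24,Y), (27,X), (27,Y), (28,X), (30,X), (30,Y), (32,Y)
ranks: 7->1, 10->2, 11->3, 19->4, 21->5, 24->6, 27->7.5, 27->7.5, 28->9, 30->10.5, 30->10.5, 32->12
Step 2: Rank sum for X: R1 = 1 + 7.5 + 9 + 10.5 = 28.
Step 3: U_X = R1 - n1(n1+1)/2 = 28 - 4*5/2 = 28 - 10 = 18.
       U_Y = n1*n2 - U_X = 32 - 18 = 14.
Step 4: Ties are present, so use the tie-corrected normal approximation (with continuity correction) for the p-value.
Step 5: p-value = 0.798215; compare to alpha = 0.05. fail to reject H0.

U_X = 18, p = 0.798215, fail to reject H0 at alpha = 0.05.
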